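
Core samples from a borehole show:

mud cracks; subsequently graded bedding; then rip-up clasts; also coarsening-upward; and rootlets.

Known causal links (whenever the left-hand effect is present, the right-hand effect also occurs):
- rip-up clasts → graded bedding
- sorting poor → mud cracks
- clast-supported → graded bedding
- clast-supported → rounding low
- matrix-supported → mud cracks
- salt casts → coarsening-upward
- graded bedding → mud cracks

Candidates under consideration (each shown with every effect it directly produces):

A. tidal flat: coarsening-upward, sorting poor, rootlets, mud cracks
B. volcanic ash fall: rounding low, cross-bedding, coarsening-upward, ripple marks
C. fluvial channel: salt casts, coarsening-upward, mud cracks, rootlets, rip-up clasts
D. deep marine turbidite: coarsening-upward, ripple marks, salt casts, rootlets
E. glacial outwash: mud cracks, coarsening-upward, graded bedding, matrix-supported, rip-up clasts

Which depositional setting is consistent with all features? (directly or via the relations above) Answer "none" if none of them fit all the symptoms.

C

Checking each candidate against the observations:
(A) tidal flat — does not account for graded bedding, rip-up clasts
(B) volcanic ash fall — does not account for mud cracks, graded bedding, rip-up clasts, rootlets
(C) fluvial channel — mud cracks +; graded bedding + (through rip-up clasts → graded bedding); rip-up clasts +; coarsening-upward +; rootlets +
(D) deep marine turbidite — mud cracks -; graded bedding -; rip-up clasts -; coarsening-upward +; rootlets +
(E) glacial outwash — does not account for rootlets
(C) alone accounts for all the evidence.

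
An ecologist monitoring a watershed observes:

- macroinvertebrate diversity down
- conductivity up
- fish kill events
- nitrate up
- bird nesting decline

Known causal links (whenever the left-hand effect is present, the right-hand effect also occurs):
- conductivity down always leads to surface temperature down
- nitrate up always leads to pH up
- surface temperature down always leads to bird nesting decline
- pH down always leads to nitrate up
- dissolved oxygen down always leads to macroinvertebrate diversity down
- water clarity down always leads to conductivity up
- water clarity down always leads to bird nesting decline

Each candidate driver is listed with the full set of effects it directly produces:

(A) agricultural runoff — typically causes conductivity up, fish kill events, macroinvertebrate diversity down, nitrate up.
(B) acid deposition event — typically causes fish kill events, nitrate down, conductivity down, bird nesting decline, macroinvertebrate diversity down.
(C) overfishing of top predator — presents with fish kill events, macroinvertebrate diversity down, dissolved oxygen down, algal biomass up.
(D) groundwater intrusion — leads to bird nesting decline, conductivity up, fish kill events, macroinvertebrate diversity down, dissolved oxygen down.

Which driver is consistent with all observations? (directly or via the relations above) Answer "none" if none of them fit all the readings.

Testing each hypothesis:
(A) agricultural runoff — macroinvertebrate diversity down yes; conductivity up yes; fish kill events yes; nitrate up yes; bird nesting decline NO
(B) acid deposition event — macroinvertebrate diversity down yes; conductivity up NO; fish kill events yes; nitrate up NO; bird nesting decline yes
(C) overfishing of top predator — macroinvertebrate diversity down yes; conductivity up NO; fish kill events yes; nitrate up NO; bird nesting decline NO
(D) groundwater intrusion — macroinvertebrate diversity down yes; conductivity up yes; fish kill events yes; nitrate up NO; bird nesting decline yes
Every candidate fails on at least one observation.

none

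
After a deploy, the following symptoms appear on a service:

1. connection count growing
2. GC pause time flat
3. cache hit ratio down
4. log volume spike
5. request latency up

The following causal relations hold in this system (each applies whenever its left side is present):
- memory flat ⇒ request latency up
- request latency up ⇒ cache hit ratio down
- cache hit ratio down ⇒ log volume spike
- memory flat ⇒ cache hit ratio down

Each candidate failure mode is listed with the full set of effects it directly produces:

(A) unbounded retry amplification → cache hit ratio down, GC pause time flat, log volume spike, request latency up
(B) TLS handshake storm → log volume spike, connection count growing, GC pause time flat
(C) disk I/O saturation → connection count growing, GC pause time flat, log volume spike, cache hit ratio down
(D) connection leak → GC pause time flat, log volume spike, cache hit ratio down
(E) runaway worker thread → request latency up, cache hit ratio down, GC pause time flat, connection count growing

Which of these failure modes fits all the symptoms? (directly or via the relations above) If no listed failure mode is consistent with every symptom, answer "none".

E

For each candidate, compare predicted effects to what was observed:
(A) unbounded retry amplification — does not account for connection count growing
(B) TLS handshake storm — connection count growing +; GC pause time flat +; cache hit ratio down -; log volume spike +; request latency up -
(C) disk I/O saturation — does not account for request latency up
(D) connection leak — does not account for connection count growing, request latency up
(E) runaway worker thread — accounts for every observation (log volume spike through cache hit ratio down → log volume spike)
(E) alone accounts for all the evidence.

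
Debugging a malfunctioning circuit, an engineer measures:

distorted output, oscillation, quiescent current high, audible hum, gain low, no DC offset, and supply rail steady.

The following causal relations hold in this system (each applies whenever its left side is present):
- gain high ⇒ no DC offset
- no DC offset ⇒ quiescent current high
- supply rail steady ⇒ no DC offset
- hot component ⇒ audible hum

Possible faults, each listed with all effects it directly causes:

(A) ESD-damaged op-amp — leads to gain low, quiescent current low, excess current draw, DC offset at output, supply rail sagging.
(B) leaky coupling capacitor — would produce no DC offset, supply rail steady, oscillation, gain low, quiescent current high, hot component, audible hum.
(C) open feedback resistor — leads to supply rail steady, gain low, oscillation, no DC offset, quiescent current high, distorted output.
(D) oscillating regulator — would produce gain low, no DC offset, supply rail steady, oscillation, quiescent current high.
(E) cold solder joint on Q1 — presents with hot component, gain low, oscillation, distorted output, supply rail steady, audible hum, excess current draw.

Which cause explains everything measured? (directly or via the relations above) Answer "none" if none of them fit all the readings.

E

For each candidate, compare predicted effects to what was observed:
(A) ESD-damaged op-amp — fails on distorted output, oscillation, quiescent current high, audible hum, no DC offset, supply rail steady (predicts quiescent current low, not quiescent current high; predicts DC offset at output, not no DC offset; predicts supply rail sagging, not supply rail steady)
(B) leaky coupling capacitor — distorted output -; oscillation +; quiescent current high +; audible hum +; gain low +; no DC offset +; supply rail steady +
(C) open feedback resistor — distorted output +; oscillation +; quiescent current high +; audible hum -; gain low +; no DC offset +; supply rail steady +
(D) oscillating regulator — does not account for distorted output, audible hum
(E) cold solder joint on Q1 — distorted output +; oscillation +; quiescent current high + (via supply rail steady → no DC offset → quiescent current high); audible hum +; gain low +; no DC offset + (via supply rail steady → no DC offset); supply rail steady +
Only (E) is consistent with every observation.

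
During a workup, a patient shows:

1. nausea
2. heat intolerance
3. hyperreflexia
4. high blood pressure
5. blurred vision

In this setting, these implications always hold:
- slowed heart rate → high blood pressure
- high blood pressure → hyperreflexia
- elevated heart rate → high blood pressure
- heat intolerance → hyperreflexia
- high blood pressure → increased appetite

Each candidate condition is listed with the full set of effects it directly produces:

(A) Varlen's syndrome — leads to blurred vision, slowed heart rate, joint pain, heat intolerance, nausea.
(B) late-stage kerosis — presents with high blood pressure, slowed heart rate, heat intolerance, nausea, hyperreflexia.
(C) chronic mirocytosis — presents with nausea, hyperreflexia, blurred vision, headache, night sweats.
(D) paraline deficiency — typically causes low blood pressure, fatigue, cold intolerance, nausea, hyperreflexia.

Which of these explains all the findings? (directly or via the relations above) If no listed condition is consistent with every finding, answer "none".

A

For each candidate, compare predicted effects to what was observed:
(A) Varlen's syndrome — nausea ✓; heat intolerance ✓; hyperreflexia ✓ (through heat intolerance → hyperreflexia); high blood pressure ✓ (through slowed heart rate → high blood pressure); blurred vision ✓
(B) late-stage kerosis — does not account for blurred vision
(C) chronic mirocytosis — nausea ✓; heat intolerance ✗; hyperreflexia ✓; high blood pressure ✗; blurred vision ✓
(D) paraline deficiency — nausea ✓; heat intolerance ✗; hyperreflexia ✓; high blood pressure ✗; blurred vision ✗
Only (A) is consistent with every observation.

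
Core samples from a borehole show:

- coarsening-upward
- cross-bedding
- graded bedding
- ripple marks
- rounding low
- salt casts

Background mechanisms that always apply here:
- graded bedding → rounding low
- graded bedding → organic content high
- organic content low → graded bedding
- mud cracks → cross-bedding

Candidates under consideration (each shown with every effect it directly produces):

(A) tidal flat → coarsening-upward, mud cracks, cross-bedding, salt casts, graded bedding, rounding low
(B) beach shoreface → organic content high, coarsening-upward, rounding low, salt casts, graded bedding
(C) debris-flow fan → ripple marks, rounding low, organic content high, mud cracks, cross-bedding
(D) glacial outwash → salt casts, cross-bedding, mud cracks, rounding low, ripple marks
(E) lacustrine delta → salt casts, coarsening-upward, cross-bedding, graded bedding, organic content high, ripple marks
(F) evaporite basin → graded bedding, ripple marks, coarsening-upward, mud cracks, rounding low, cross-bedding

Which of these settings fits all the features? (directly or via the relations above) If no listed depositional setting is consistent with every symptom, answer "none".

Checking each candidate against the observations:
(A) tidal flat — coarsening-upward +; cross-bedding +; graded bedding +; ripple marks -; rounding low +; salt casts +
(B) beach shoreface — coarsening-upward +; cross-bedding -; graded bedding +; ripple marks -; rounding low +; salt casts +
(C) debris-flow fan — does not account for coarsening-upward, graded bedding, salt casts
(D) glacial outwash — coarsening-upward -; cross-bedding +; graded bedding -; ripple marks +; rounding low +; salt casts +
(E) lacustrine delta — coarsening-upward +; cross-bedding +; graded bedding +; ripple marks +; rounding low + (through graded bedding → rounding low); salt casts +
(F) evaporite basin — does not account for salt casts
Only (E) is consistent with every observation.

E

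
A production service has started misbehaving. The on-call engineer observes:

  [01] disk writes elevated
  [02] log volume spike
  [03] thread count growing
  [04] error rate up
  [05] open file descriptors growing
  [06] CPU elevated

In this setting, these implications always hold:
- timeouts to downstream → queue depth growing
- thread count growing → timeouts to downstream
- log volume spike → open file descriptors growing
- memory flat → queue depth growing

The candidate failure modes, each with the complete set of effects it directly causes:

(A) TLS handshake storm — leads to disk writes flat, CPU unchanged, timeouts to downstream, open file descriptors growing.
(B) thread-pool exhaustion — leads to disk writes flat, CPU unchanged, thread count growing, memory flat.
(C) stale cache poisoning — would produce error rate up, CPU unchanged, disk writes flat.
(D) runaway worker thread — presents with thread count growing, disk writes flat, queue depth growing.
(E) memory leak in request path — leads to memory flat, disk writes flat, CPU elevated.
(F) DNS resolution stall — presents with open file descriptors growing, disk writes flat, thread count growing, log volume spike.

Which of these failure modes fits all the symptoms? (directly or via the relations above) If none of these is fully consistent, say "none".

none

Testing each hypothesis:
(A) TLS handshake storm — fails on disk writes elevated, log volume spike, thread count growing, error rate up, CPU elevated (predicts disk writes flat, not disk writes elevated; predicts CPU unchanged, not CPU elevated)
(B) thread-pool exhaustion — fails on disk writes elevated, log volume spike, error rate up, open file descriptors growing, CPU elevated (predicts disk writes flat, not disk writes elevated; predicts CPU unchanged, not CPU elevated)
(C) stale cache poisoning — fails on disk writes elevated, log volume spike, thread count growing, open file descriptors growing, CPU elevated (predicts disk writes flat, not disk writes elevated; predicts CPU unchanged, not CPU elevated)
(D) runaway worker thread — disk writes elevated -; log volume spike -; thread count growing +; error rate up -; open file descriptors growing -; CPU elevated -
(E) memory leak in request path — disk writes elevated -; log volume spike -; thread count growing -; error rate up -; open file descriptors growing -; CPU elevated +
(F) DNS resolution stall — fails on disk writes elevated, error rate up, CPU elevated (predicts disk writes flat, not disk writes elevated)
Every candidate fails on at least one observation.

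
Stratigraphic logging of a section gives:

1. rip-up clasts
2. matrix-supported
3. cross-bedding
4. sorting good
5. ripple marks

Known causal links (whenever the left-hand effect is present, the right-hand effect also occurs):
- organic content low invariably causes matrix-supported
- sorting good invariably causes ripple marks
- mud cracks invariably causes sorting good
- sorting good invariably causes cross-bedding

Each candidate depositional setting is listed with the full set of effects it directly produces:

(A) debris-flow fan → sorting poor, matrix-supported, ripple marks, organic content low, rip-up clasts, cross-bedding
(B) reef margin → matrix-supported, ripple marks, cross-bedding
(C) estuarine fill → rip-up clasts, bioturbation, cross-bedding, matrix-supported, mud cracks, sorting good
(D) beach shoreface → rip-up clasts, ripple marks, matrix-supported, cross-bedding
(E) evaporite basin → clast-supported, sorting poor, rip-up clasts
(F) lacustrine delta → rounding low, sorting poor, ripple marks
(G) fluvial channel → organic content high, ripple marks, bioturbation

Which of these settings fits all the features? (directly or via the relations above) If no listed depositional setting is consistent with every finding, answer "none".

C

For each candidate, compare predicted effects to what was observed:
(A) debris-flow fan — fails on sorting good (predicts sorting poor, not sorting good)
(B) reef margin — does not account for rip-up clasts, sorting good
(C) estuarine fill — rip-up clasts ✓; matrix-supported ✓; cross-bedding ✓; sorting good ✓; ripple marks ✓ (by sorting good → ripple marks)
(D) beach shoreface — does not account for sorting good
(E) evaporite basin — fails on matrix-supported, cross-bedding, sorting good, ripple marks (predicts clast-supported, not matrix-supported; predicts sorting poor, not sorting good)
(F) lacustrine delta — fails on rip-up clasts, matrix-supported, cross-bedding, sorting good (predicts sorting poor, not sorting good)
(G) fluvial channel — rip-up clasts ✗; matrix-supported ✗; cross-bedding ✗; sorting good ✗; ripple marks ✓
(C) alone accounts for all the evidence.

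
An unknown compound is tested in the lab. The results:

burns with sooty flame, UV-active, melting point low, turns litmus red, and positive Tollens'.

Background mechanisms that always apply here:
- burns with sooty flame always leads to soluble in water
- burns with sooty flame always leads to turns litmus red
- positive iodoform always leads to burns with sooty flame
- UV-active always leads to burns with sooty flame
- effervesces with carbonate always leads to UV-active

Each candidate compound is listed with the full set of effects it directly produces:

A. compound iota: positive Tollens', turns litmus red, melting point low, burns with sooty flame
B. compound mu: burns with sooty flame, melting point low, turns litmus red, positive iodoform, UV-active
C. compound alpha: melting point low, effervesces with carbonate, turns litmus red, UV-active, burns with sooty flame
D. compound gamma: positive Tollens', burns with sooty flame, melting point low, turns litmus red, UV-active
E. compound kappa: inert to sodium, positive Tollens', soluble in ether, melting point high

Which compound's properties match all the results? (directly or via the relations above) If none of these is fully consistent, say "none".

Per-candidate check:
(A) compound iota — burns with sooty flame +; UV-active -; melting point low +; turns litmus red +; positive Tollens' +
(B) compound mu — does not account for positive Tollens'
(C) compound alpha — burns with sooty flame +; UV-active +; melting point low +; turns litmus red +; positive Tollens' -
(D) compound gamma — accounts for every observation
(E) compound kappa — burns with sooty flame -; UV-active -; melting point low -; turns litmus red -; positive Tollens' +
Only (D) is consistent with every observation.

D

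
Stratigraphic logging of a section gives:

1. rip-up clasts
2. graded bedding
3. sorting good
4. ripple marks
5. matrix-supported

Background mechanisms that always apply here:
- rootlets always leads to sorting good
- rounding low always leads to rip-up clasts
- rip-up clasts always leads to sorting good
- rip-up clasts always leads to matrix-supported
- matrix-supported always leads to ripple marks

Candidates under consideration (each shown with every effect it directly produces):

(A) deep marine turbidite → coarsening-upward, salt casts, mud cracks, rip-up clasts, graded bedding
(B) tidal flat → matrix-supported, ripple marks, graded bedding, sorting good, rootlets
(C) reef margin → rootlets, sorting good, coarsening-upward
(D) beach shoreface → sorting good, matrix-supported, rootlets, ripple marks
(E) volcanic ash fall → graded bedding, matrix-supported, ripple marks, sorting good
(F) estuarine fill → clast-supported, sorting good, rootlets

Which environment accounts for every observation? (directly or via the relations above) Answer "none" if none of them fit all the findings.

Checking each candidate against the observations:
(A) deep marine turbidite — accounts for every observation (sorting good through rip-up clasts → sorting good)
(B) tidal flat — rip-up clasts ✗; graded bedding ✓; sorting good ✓; ripple marks ✓; matrix-supported ✓
(C) reef margin — rip-up clasts ✗; graded bedding ✗; sorting good ✓; ripple marks ✗; matrix-supported ✗
(D) beach shoreface — rip-up clasts ✗; graded bedding ✗; sorting good ✓; ripple marks ✓; matrix-supported ✓
(E) volcanic ash fall — does not account for rip-up clasts
(F) estuarine fill — rip-up clasts ✗; graded bedding ✗; sorting good ✓; ripple marks ✗; matrix-supported ✗
(A) is the only candidate with no mismatches.

A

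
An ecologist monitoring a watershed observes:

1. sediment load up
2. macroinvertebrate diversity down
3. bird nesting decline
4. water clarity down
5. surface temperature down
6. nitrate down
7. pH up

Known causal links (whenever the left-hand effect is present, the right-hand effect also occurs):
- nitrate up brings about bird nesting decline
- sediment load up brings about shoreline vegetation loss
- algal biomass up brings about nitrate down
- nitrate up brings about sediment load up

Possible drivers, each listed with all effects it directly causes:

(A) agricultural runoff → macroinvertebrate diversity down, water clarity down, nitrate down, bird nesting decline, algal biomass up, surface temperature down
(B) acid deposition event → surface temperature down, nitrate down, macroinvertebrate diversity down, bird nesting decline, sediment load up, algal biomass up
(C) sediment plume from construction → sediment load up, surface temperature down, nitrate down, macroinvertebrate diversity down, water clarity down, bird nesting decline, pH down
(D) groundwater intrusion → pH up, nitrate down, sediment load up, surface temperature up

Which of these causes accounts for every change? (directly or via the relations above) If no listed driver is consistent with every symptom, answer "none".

For each candidate, compare predicted effects to what was observed:
(A) agricultural runoff — does not account for sediment load up, pH up
(B) acid deposition event — sediment load up match; macroinvertebrate diversity down match; bird nesting decline match; water clarity down miss; surface temperature down match; nitrate down match; pH up miss
(C) sediment plume from construction — sediment load up match; macroinvertebrate diversity down match; bird nesting decline match; water clarity down match; surface temperature down match; nitrate down match; pH up miss
(D) groundwater intrusion — fails on macroinvertebrate diversity down, bird nesting decline, water clarity down, surface temperature down (predicts surface temperature up, not surface temperature down)
No candidate is consistent with all observations.

none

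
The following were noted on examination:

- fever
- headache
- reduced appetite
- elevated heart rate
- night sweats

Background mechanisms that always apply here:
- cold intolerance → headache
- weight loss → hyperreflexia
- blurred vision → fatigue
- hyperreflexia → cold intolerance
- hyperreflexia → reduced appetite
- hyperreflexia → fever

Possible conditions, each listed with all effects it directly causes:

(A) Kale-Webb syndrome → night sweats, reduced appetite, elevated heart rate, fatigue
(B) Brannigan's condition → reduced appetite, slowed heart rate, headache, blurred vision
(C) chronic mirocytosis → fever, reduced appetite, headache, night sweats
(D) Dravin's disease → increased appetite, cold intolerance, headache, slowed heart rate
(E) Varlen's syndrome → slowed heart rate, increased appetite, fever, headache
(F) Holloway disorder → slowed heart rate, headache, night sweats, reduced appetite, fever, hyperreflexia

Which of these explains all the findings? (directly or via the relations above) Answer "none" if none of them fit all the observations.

none

Per-candidate check:
(A) Kale-Webb syndrome — fever miss; headache miss; reduced appetite match; elevated heart rate match; night sweats match
(B) Brannigan's condition — fever miss; headache match; reduced appetite match; elevated heart rate miss; night sweats miss
(C) chronic mirocytosis — does not account for elevated heart rate
(D) Dravin's disease — fever miss; headache match; reduced appetite miss; elevated heart rate miss; night sweats miss
(E) Varlen's syndrome — fever match; headache match; reduced appetite miss; elevated heart rate miss; night sweats miss
(F) Holloway disorder — fever match; headache match; reduced appetite match; elevated heart rate miss; night sweats match
Every candidate fails on at least one observation.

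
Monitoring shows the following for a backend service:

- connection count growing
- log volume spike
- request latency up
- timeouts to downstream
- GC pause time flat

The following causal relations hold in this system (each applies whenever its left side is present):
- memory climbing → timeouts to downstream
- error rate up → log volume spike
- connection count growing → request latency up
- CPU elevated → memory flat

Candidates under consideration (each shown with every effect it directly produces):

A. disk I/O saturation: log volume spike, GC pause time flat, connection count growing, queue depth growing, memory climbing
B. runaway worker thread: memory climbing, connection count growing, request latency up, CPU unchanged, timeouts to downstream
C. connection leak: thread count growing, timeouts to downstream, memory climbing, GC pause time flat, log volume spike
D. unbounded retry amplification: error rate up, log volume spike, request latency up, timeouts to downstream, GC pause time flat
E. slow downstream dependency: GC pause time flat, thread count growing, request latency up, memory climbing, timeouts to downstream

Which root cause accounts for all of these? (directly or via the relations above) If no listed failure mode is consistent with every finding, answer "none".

Checking each candidate against the observations:
(A) disk I/O saturation — connection count growing +; log volume spike +; request latency up + (through connection count growing → request latency up); timeouts to downstream + (through memory climbing → timeouts to downstream); GC pause time flat +
(B) runaway worker thread — does not account for log volume spike, GC pause time flat
(C) connection leak — does not account for connection count growing, request latency up
(D) unbounded retry amplification — does not account for connection count growing
(E) slow downstream dependency — does not account for connection count growing, log volume spike
Only (A) is consistent with every observation.

A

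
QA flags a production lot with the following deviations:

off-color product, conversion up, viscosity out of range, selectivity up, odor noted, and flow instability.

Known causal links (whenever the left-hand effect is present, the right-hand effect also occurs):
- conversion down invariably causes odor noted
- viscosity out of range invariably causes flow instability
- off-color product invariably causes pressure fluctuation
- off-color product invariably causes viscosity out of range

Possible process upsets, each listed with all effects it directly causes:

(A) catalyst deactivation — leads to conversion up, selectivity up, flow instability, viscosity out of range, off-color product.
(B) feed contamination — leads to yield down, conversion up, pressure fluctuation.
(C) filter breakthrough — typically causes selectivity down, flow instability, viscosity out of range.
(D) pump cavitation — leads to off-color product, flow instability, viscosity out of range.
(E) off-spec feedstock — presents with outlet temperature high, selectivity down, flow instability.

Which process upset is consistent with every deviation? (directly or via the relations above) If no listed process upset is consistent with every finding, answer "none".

none

For each candidate, compare predicted effects to what was observed:
(A) catalyst deactivation — off-color product match; conversion up match; viscosity out of range match; selectivity up match; odor noted miss; flow instability match
(B) feed contamination — does not account for off-color product, viscosity out of range, selectivity up, odor noted, flow instability
(C) filter breakthrough — fails on off-color product, conversion up, selectivity up, odor noted (predicts selectivity down, not selectivity up)
(D) pump cavitation — off-color product match; conversion up miss; viscosity out of range match; selectivity up miss; odor noted miss; flow instability match
(E) off-spec feedstock — off-color product miss; conversion up miss; viscosity out of range miss; selectivity up miss; odor noted miss; flow instability match
Every candidate fails on at least one observation.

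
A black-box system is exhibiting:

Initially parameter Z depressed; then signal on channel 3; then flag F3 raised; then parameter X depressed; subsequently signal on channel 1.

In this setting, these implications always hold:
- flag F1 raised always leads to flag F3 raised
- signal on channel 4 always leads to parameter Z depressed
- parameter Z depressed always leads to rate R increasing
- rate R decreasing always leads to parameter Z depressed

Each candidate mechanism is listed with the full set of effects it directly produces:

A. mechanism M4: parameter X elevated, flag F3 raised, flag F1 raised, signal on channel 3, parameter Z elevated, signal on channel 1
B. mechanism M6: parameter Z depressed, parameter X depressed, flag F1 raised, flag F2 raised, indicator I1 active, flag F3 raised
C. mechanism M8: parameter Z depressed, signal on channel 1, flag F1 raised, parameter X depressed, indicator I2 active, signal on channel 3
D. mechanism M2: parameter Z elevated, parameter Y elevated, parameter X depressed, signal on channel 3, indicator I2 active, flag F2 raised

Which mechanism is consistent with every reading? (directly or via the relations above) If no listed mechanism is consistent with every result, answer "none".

Testing each hypothesis:
(A) mechanism M4 — parameter Z depressed NO; signal on channel 3 yes; flag F3 raised yes; parameter X depressed NO; signal on channel 1 yes
(B) mechanism M6 — parameter Z depressed yes; signal on channel 3 NO; flag F3 raised yes; parameter X depressed yes; signal on channel 1 NO
(C) mechanism M8 — accounts for every observation (flag F3 raised by flag F1 raised → flag F3 raised)
(D) mechanism M2 — fails on parameter Z depressed, flag F3 raised, signal on channel 1 (predicts parameter Z elevated, not parameter Z depressed)
(C) alone accounts for all the evidence.

C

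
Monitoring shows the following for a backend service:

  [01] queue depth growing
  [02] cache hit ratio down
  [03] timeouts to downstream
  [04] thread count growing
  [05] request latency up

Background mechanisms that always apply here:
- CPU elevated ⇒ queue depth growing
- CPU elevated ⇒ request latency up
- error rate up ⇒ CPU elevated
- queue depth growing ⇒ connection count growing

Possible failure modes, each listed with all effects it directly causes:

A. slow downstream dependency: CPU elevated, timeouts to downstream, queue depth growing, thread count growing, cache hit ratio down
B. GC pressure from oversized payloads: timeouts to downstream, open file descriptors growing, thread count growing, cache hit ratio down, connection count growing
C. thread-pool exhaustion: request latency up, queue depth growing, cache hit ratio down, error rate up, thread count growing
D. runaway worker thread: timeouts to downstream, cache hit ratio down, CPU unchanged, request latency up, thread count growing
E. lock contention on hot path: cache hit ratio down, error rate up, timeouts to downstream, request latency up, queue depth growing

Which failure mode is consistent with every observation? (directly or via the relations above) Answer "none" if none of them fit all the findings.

A

Testing each hypothesis:
(A) slow downstream dependency — queue depth growing match; cache hit ratio down match; timeouts to downstream match; thread count growing match; request latency up match (via CPU elevated → request latency up)
(B) GC pressure from oversized payloads — queue depth growing miss; cache hit ratio down match; timeouts to downstream match; thread count growing match; request latency up miss
(C) thread-pool exhaustion — queue depth growing match; cache hit ratio down match; timeouts to downstream miss; thread count growing match; request latency up match
(D) runaway worker thread — queue depth growing miss; cache hit ratio down match; timeouts to downstream match; thread count growing match; request latency up match
(E) lock contention on hot path — queue depth growing match; cache hit ratio down match; timeouts to downstream match; thread count growing miss; request latency up match
(A) alone accounts for all the evidence.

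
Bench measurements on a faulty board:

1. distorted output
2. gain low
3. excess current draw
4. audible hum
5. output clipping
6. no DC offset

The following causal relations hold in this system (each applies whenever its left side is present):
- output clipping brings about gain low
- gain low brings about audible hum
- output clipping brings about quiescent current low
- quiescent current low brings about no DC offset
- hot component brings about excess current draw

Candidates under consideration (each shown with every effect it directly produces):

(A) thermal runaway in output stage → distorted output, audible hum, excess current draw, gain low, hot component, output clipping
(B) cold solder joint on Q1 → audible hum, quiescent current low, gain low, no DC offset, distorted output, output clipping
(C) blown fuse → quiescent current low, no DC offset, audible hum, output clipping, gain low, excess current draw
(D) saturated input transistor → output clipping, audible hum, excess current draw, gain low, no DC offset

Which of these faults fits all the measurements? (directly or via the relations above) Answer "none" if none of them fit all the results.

A

Testing each hypothesis:
(A) thermal runaway in output stage — distorted output match; gain low match; excess current draw match; audible hum match; output clipping match; no DC offset match (via output clipping → quiescent current low → no DC offset)
(B) cold solder joint on Q1 — distorted output match; gain low match; excess current draw miss; audible hum match; output clipping match; no DC offset match
(C) blown fuse — distorted output miss; gain low match; excess current draw match; audible hum match; output clipping match; no DC offset match
(D) saturated input transistor — distorted output miss; gain low match; excess current draw match; audible hum match; output clipping match; no DC offset match
Only (A) is consistent with every observation.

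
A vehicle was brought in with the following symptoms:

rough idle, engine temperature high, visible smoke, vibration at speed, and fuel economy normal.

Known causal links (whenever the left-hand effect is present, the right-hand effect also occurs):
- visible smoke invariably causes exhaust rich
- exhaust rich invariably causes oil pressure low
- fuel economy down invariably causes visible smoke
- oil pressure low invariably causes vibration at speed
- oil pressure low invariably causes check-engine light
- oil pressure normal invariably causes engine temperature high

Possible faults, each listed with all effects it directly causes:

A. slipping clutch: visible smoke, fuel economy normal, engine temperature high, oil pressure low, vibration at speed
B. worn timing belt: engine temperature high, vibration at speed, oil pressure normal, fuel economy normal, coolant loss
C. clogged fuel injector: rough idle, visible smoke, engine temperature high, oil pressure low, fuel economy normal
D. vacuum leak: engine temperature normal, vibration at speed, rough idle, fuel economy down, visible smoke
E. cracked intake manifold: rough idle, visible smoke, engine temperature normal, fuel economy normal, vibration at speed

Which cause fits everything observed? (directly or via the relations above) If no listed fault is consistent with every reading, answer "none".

Testing each hypothesis:
(A) slipping clutch — does not account for rough idle
(B) worn timing belt — rough idle -; engine temperature high +; visible smoke -; vibration at speed +; fuel economy normal +
(C) clogged fuel injector — rough idle +; engine temperature high +; visible smoke +; vibration at speed + (through oil pressure low → vibration at speed); fuel economy normal +
(D) vacuum leak — rough idle +; engine temperature high -; visible smoke +; vibration at speed +; fuel economy normal -
(E) cracked intake manifold — rough idle +; engine temperature high -; visible smoke +; vibration at speed +; fuel economy normal +
Only (C) is consistent with every observation.

C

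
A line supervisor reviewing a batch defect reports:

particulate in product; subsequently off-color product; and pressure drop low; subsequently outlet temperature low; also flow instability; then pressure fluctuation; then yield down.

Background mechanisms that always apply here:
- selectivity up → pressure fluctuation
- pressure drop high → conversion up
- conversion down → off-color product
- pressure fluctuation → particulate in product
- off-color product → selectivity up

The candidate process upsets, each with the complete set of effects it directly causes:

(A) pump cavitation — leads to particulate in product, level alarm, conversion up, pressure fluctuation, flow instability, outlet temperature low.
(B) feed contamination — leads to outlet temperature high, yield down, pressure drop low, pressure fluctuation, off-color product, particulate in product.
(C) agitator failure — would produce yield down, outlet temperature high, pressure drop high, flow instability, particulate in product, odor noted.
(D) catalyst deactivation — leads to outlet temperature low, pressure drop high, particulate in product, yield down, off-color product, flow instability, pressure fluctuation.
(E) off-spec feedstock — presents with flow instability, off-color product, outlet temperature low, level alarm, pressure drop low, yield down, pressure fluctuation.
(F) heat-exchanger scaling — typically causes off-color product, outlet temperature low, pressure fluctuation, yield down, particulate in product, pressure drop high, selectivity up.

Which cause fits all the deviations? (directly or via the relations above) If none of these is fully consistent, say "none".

Checking each candidate against the observations:
(A) pump cavitation — particulate in product yes; off-color product NO; pressure drop low NO; outlet temperature low yes; flow instability yes; pressure fluctuation yes; yield down NO
(B) feed contamination — particulate in product yes; off-color product yes; pressure drop low yes; outlet temperature low NO; flow instability NO; pressure fluctuation yes; yield down yes
(C) agitator failure — particulate in product yes; off-color product NO; pressure drop low NO; outlet temperature low NO; flow instability yes; pressure fluctuation NO; yield down yes
(D) catalyst deactivation — particulate in product yes; off-color product yes; pressure drop low NO; outlet temperature low yes; flow instability yes; pressure fluctuation yes; yield down yes
(E) off-spec feedstock — accounts for every observation (particulate in product via pressure fluctuation → particulate in product)
(F) heat-exchanger scaling — particulate in product yes; off-color product yes; pressure drop low NO; outlet temperature low yes; flow instability NO; pressure fluctuation yes; yield down yes
(E) alone accounts for all the evidence.

E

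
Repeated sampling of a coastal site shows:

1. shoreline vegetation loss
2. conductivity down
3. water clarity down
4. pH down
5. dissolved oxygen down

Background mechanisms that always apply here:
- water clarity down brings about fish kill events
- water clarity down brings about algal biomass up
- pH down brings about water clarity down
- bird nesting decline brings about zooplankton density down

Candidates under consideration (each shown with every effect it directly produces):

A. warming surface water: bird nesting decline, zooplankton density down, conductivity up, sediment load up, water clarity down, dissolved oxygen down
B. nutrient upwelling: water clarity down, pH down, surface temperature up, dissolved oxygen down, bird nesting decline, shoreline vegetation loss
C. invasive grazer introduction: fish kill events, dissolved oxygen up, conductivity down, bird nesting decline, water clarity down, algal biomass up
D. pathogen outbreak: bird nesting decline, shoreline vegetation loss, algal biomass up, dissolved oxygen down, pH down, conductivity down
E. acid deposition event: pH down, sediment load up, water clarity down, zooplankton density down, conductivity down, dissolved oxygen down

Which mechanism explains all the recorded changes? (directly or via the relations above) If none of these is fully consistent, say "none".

D

Checking each candidate against the observations:
(A) warming surface water — fails on shoreline vegetation loss, conductivity down, pH down (predicts conductivity up, not conductivity down)
(B) nutrient upwelling — shoreline vegetation loss ✓; conductivity down ✗; water clarity down ✓; pH down ✓; dissolved oxygen down ✓
(C) invasive grazer introduction — fails on shoreline vegetation loss, pH down, dissolved oxygen down (predicts dissolved oxygen up, not dissolved oxygen down)
(D) pathogen outbreak — accounts for every observation (water clarity down through pH down → water clarity down)
(E) acid deposition event — shoreline vegetation loss ✗; conductivity down ✓; water clarity down ✓; pH down ✓; dissolved oxygen down ✓
Only (D) is consistent with every observation.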